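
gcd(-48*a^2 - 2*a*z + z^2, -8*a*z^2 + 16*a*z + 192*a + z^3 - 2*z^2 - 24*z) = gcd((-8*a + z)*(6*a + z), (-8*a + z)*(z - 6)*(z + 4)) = -8*a + z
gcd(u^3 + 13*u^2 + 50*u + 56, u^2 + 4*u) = u + 4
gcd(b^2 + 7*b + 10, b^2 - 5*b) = 1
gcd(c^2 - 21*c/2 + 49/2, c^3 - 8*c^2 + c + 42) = c - 7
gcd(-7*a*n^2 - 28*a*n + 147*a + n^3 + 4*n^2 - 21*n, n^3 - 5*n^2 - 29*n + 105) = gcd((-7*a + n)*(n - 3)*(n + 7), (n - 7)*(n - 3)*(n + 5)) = n - 3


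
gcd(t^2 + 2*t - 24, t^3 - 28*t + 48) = t^2 + 2*t - 24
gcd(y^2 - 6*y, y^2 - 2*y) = y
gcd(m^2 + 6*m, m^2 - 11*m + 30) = 1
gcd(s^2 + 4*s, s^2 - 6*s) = s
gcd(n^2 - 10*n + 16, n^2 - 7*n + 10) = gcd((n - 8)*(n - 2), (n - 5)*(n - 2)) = n - 2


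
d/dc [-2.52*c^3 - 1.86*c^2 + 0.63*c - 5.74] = -7.56*c^2 - 3.72*c + 0.63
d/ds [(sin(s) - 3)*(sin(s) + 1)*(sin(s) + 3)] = (3*sin(s)^2 + 2*sin(s) - 9)*cos(s)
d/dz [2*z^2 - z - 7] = 4*z - 1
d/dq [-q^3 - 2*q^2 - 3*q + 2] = -3*q^2 - 4*q - 3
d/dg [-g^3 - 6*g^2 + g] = -3*g^2 - 12*g + 1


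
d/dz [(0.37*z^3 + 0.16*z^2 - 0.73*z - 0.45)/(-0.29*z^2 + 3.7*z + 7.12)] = (-0.1073*z^4 + 2.738*z^3 + 8.2835*z^2 + 2.0174*z - 3.5326)/(0.0841*z^4 - 2.146*z^3 + 9.5604*z^2 + 52.688*z + 50.6944)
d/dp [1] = 0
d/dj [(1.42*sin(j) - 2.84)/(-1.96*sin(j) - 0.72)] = -6.5888*cos(j)/(1.96*sin(j) + 0.72)^2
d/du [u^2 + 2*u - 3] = 2*u + 2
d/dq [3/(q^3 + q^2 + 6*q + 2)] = 3*(-3*q^2 - 2*q - 6)/(q^3 + q^2 + 6*q + 2)^2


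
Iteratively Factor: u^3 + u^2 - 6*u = (u + 3)*(u^2 - 2*u) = u*(u + 3)*(u - 2)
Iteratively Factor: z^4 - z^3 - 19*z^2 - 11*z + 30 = (z - 5)*(z^3 + 4*z^2 + z - 6) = (z - 5)*(z - 1)*(z^2 + 5*z + 6) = (z - 5)*(z - 1)*(z + 3)*(z + 2)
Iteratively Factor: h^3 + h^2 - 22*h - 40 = (h + 2)*(h^2 - h - 20) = (h + 2)*(h + 4)*(h - 5)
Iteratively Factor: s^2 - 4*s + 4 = (s - 2)*(s - 2)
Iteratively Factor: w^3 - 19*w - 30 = (w + 2)*(w^2 - 2*w - 15) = (w - 5)*(w + 2)*(w + 3)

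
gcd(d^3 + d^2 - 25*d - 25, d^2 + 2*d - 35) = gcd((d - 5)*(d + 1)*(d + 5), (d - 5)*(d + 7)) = d - 5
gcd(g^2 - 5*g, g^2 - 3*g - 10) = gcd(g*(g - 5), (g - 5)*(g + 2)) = g - 5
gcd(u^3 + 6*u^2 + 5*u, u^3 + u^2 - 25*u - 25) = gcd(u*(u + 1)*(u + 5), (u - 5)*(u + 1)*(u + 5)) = u^2 + 6*u + 5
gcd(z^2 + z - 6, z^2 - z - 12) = z + 3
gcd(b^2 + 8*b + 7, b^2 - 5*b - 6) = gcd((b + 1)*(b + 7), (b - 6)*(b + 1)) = b + 1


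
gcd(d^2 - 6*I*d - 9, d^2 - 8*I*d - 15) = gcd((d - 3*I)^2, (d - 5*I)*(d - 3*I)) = d - 3*I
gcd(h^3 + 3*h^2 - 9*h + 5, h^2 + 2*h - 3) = h - 1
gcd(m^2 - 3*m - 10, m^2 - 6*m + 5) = m - 5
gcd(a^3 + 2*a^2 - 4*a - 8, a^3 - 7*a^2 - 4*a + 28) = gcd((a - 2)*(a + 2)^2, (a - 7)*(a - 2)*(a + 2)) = a^2 - 4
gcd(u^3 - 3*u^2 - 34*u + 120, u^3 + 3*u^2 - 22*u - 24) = u^2 + 2*u - 24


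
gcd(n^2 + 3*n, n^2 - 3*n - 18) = n + 3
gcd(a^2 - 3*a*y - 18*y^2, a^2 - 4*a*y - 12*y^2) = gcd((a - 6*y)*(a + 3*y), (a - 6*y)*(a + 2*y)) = -a + 6*y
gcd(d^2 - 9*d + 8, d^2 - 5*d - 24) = d - 8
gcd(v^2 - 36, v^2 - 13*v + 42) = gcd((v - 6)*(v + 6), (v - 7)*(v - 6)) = v - 6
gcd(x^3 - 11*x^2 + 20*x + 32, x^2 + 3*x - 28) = x - 4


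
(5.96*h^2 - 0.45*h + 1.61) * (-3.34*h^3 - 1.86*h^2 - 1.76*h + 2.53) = -19.9064*h^5 - 9.5826*h^4 - 15.03*h^3 + 12.8762*h^2 - 3.9721*h + 4.0733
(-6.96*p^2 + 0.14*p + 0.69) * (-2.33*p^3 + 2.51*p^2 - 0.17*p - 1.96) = 16.2168*p^5 - 17.7958*p^4 - 0.0730999999999999*p^3 + 15.3497*p^2 - 0.3917*p - 1.3524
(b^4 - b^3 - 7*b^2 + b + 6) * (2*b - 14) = 2*b^5 - 16*b^4 + 100*b^2 - 2*b - 84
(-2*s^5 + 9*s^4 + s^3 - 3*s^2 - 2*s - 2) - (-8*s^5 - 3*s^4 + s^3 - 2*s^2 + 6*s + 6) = 6*s^5 + 12*s^4 - s^2 - 8*s - 8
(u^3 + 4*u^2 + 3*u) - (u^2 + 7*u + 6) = u^3 + 3*u^2 - 4*u - 6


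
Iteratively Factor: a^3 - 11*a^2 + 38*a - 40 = (a - 4)*(a^2 - 7*a + 10) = (a - 5)*(a - 4)*(a - 2)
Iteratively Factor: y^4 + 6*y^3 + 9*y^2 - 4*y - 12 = (y + 2)*(y^3 + 4*y^2 + y - 6) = (y + 2)^2*(y^2 + 2*y - 3) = (y + 2)^2*(y + 3)*(y - 1)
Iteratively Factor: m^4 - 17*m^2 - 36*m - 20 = (m + 2)*(m^3 - 2*m^2 - 13*m - 10) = (m + 2)^2*(m^2 - 4*m - 5) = (m - 5)*(m + 2)^2*(m + 1)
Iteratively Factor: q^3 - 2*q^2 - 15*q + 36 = (q - 3)*(q^2 + q - 12) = (q - 3)^2*(q + 4)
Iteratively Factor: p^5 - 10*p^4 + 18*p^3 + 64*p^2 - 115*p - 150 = (p + 1)*(p^4 - 11*p^3 + 29*p^2 + 35*p - 150) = (p - 5)*(p + 1)*(p^3 - 6*p^2 - p + 30) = (p - 5)^2*(p + 1)*(p^2 - p - 6) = (p - 5)^2*(p + 1)*(p + 2)*(p - 3)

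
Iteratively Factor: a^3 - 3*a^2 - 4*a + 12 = (a - 3)*(a^2 - 4) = (a - 3)*(a - 2)*(a + 2)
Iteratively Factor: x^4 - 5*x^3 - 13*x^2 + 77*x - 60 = (x + 4)*(x^3 - 9*x^2 + 23*x - 15) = (x - 5)*(x + 4)*(x^2 - 4*x + 3) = (x - 5)*(x - 1)*(x + 4)*(x - 3)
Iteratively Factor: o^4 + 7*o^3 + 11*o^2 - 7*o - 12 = (o + 1)*(o^3 + 6*o^2 + 5*o - 12) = (o - 1)*(o + 1)*(o^2 + 7*o + 12) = (o - 1)*(o + 1)*(o + 3)*(o + 4)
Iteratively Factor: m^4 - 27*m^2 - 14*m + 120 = (m - 5)*(m^3 + 5*m^2 - 2*m - 24) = (m - 5)*(m - 2)*(m^2 + 7*m + 12) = (m - 5)*(m - 2)*(m + 4)*(m + 3)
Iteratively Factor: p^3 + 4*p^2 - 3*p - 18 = (p + 3)*(p^2 + p - 6) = (p - 2)*(p + 3)*(p + 3)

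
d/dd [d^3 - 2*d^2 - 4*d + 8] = 3*d^2 - 4*d - 4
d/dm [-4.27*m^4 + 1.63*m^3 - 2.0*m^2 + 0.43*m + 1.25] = -17.08*m^3 + 4.89*m^2 - 4.0*m + 0.43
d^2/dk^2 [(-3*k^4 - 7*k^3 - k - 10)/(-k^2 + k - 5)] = 2*(3*k^6 - 9*k^5 + 54*k^4 - 147*k^3 + 375*k^2 + 480*k - 35)/(k^6 - 3*k^5 + 18*k^4 - 31*k^3 + 90*k^2 - 75*k + 125)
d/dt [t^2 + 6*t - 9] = 2*t + 6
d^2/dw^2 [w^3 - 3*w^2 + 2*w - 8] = 6*w - 6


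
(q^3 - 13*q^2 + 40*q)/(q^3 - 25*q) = (q - 8)/(q + 5)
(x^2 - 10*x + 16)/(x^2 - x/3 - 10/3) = 3*(x - 8)/(3*x + 5)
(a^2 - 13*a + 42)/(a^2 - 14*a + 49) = (a - 6)/(a - 7)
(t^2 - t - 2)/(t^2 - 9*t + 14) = (t + 1)/(t - 7)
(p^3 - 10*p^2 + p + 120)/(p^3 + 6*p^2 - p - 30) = (p^2 - 13*p + 40)/(p^2 + 3*p - 10)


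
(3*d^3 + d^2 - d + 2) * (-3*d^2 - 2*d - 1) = -9*d^5 - 9*d^4 - 2*d^3 - 5*d^2 - 3*d - 2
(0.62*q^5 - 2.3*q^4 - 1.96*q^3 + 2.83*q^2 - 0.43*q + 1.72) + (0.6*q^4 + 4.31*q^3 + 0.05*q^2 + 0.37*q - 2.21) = 0.62*q^5 - 1.7*q^4 + 2.35*q^3 + 2.88*q^2 - 0.06*q - 0.49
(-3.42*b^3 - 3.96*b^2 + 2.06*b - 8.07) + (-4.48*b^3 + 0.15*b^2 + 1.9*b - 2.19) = -7.9*b^3 - 3.81*b^2 + 3.96*b - 10.26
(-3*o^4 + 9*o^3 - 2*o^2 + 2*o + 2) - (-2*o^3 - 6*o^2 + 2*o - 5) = -3*o^4 + 11*o^3 + 4*o^2 + 7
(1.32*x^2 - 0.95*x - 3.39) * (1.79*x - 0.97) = 2.3628*x^3 - 2.9809*x^2 - 5.1466*x + 3.2883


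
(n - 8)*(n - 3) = n^2 - 11*n + 24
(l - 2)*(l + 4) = l^2 + 2*l - 8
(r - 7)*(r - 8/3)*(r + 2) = r^3 - 23*r^2/3 - 2*r/3 + 112/3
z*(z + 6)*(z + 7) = z^3 + 13*z^2 + 42*z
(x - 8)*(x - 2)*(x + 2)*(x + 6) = x^4 - 2*x^3 - 52*x^2 + 8*x + 192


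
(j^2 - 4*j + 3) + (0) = j^2 - 4*j + 3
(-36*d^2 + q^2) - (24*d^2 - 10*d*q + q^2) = -60*d^2 + 10*d*q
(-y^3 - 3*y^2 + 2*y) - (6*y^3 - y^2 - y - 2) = -7*y^3 - 2*y^2 + 3*y + 2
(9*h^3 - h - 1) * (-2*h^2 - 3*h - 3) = -18*h^5 - 27*h^4 - 25*h^3 + 5*h^2 + 6*h + 3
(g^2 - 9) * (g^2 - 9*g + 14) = g^4 - 9*g^3 + 5*g^2 + 81*g - 126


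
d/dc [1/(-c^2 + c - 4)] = (2*c - 1)/(c^2 - c + 4)^2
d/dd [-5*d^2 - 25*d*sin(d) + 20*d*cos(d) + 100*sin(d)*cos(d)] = -20*d*sin(d) - 25*d*cos(d) - 10*d - 25*sin(d) + 20*cos(d) + 100*cos(2*d)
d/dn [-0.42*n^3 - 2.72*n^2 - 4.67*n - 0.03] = -1.26*n^2 - 5.44*n - 4.67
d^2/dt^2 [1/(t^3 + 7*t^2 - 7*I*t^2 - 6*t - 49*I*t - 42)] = 2*((-3*t - 7 + 7*I)*(-t^3 - 7*t^2 + 7*I*t^2 + 6*t + 49*I*t + 42) - (-3*t^2 - 14*t + 14*I*t + 6 + 49*I)^2)/(-t^3 - 7*t^2 + 7*I*t^2 + 6*t + 49*I*t + 42)^3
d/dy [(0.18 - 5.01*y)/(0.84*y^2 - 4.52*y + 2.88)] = (4.2084*y^2 - 0.302399999999999*y - 13.6152)/(0.7056*y^4 - 7.5936*y^3 + 25.2688*y^2 - 26.0352*y + 8.2944)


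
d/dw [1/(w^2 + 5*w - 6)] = (-2*w - 5)/(w^2 + 5*w - 6)^2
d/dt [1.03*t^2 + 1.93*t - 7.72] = 2.06*t + 1.93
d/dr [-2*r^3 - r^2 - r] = -6*r^2 - 2*r - 1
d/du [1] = 0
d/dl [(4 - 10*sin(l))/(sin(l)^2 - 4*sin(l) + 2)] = 2*(5*sin(l)^2 - 4*sin(l) - 2)*cos(l)/(sin(l)^2 - 4*sin(l) + 2)^2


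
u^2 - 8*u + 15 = (u - 5)*(u - 3)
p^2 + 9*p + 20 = (p + 4)*(p + 5)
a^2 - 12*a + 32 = (a - 8)*(a - 4)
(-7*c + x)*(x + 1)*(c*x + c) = -7*c^2*x^2 - 14*c^2*x - 7*c^2 + c*x^3 + 2*c*x^2 + c*x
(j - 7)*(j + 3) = j^2 - 4*j - 21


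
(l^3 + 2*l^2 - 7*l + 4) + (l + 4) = l^3 + 2*l^2 - 6*l + 8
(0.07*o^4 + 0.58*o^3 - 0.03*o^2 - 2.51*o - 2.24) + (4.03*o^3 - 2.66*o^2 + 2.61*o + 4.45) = 0.07*o^4 + 4.61*o^3 - 2.69*o^2 + 0.1*o + 2.21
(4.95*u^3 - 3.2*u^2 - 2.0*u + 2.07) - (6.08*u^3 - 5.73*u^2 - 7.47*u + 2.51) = -1.13*u^3 + 2.53*u^2 + 5.47*u - 0.44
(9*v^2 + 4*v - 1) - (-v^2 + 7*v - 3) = 10*v^2 - 3*v + 2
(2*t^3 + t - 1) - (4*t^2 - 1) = 2*t^3 - 4*t^2 + t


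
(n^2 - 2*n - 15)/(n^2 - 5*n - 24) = (n - 5)/(n - 8)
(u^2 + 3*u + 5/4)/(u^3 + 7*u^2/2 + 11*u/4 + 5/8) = 2/(2*u + 1)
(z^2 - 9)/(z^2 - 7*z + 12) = (z + 3)/(z - 4)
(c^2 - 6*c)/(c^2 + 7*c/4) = 4*(c - 6)/(4*c + 7)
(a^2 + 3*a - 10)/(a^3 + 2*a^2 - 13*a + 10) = 1/(a - 1)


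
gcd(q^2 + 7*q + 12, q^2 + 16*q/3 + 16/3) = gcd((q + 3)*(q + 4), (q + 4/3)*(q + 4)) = q + 4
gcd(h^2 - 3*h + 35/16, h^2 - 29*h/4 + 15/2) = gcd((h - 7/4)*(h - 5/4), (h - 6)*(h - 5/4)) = h - 5/4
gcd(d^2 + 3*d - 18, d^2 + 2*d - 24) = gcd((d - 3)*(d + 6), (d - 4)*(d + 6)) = d + 6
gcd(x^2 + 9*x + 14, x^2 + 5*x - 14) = x + 7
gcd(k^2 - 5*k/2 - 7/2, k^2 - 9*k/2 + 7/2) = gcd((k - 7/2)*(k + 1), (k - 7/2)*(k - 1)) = k - 7/2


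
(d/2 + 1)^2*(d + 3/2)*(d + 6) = d^4/4 + 23*d^3/8 + 43*d^2/4 + 33*d/2 + 9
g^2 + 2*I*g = g*(g + 2*I)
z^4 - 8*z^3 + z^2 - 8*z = z*(z - 8)*(z - I)*(z + I)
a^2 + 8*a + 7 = (a + 1)*(a + 7)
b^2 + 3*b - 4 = (b - 1)*(b + 4)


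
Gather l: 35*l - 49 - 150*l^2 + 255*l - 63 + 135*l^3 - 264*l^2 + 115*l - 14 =135*l^3 - 414*l^2 + 405*l - 126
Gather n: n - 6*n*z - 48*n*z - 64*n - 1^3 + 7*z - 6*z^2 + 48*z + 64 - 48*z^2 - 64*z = n*(-54*z - 63) - 54*z^2 - 9*z + 63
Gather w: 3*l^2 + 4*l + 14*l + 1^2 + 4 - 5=3*l^2 + 18*l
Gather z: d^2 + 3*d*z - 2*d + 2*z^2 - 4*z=d^2 - 2*d + 2*z^2 + z*(3*d - 4)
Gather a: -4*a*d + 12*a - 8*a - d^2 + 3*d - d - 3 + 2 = a*(4 - 4*d) - d^2 + 2*d - 1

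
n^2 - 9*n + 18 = (n - 6)*(n - 3)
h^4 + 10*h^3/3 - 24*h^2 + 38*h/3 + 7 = (h - 3)*(h - 1)*(h + 1/3)*(h + 7)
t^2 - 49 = (t - 7)*(t + 7)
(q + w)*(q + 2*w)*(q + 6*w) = q^3 + 9*q^2*w + 20*q*w^2 + 12*w^3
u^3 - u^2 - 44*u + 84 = (u - 6)*(u - 2)*(u + 7)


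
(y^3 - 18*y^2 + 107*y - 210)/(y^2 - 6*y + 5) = (y^2 - 13*y + 42)/(y - 1)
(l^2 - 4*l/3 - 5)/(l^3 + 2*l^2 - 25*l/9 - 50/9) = 3*(l - 3)/(3*l^2 + l - 10)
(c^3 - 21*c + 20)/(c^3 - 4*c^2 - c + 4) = (c + 5)/(c + 1)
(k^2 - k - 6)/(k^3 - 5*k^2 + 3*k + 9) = (k + 2)/(k^2 - 2*k - 3)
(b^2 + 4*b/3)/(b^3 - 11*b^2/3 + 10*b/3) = (3*b + 4)/(3*b^2 - 11*b + 10)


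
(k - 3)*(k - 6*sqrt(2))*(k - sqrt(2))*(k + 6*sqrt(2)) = k^4 - 3*k^3 - sqrt(2)*k^3 - 72*k^2 + 3*sqrt(2)*k^2 + 72*sqrt(2)*k + 216*k - 216*sqrt(2)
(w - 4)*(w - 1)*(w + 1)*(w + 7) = w^4 + 3*w^3 - 29*w^2 - 3*w + 28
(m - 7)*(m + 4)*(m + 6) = m^3 + 3*m^2 - 46*m - 168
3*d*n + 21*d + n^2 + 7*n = (3*d + n)*(n + 7)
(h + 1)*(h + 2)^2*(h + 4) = h^4 + 9*h^3 + 28*h^2 + 36*h + 16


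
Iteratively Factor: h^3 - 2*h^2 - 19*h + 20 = (h - 1)*(h^2 - h - 20) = (h - 5)*(h - 1)*(h + 4)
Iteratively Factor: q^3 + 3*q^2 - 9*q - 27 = (q + 3)*(q^2 - 9) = (q - 3)*(q + 3)*(q + 3)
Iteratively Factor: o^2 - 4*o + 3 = (o - 1)*(o - 3)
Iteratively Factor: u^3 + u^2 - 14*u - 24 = (u + 2)*(u^2 - u - 12) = (u + 2)*(u + 3)*(u - 4)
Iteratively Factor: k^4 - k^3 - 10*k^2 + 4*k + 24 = (k - 2)*(k^3 + k^2 - 8*k - 12) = (k - 3)*(k - 2)*(k^2 + 4*k + 4) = (k - 3)*(k - 2)*(k + 2)*(k + 2)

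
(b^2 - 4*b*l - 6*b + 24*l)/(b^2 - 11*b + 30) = (b - 4*l)/(b - 5)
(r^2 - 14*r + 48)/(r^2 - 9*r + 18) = (r - 8)/(r - 3)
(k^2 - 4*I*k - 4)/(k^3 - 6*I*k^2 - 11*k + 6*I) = (k - 2*I)/(k^2 - 4*I*k - 3)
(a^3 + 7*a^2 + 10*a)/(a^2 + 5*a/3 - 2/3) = 3*a*(a + 5)/(3*a - 1)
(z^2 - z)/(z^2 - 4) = z*(z - 1)/(z^2 - 4)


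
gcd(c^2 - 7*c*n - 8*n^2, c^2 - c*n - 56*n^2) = c - 8*n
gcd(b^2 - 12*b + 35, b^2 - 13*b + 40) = b - 5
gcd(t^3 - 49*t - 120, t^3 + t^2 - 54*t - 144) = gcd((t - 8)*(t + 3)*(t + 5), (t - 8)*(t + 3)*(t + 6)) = t^2 - 5*t - 24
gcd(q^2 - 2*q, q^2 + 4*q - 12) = q - 2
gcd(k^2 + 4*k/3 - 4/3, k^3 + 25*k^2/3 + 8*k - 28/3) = k^2 + 4*k/3 - 4/3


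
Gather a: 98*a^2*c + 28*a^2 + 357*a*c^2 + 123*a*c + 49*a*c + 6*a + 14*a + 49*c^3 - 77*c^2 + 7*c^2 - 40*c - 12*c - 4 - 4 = a^2*(98*c + 28) + a*(357*c^2 + 172*c + 20) + 49*c^3 - 70*c^2 - 52*c - 8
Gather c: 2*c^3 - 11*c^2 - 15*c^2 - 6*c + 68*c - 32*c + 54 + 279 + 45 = 2*c^3 - 26*c^2 + 30*c + 378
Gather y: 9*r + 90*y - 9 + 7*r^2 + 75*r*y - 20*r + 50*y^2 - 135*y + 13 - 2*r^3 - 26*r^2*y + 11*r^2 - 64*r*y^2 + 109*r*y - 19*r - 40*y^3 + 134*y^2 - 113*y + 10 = -2*r^3 + 18*r^2 - 30*r - 40*y^3 + y^2*(184 - 64*r) + y*(-26*r^2 + 184*r - 158) + 14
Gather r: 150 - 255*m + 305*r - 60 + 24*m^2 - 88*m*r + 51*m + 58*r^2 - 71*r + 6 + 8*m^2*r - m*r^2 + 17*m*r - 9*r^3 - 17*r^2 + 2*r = 24*m^2 - 204*m - 9*r^3 + r^2*(41 - m) + r*(8*m^2 - 71*m + 236) + 96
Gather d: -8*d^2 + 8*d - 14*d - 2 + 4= -8*d^2 - 6*d + 2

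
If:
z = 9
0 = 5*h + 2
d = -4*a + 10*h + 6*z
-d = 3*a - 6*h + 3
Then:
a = 277/5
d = -858/5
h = -2/5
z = 9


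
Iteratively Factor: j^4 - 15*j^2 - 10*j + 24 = (j + 2)*(j^3 - 2*j^2 - 11*j + 12) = (j - 4)*(j + 2)*(j^2 + 2*j - 3) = (j - 4)*(j - 1)*(j + 2)*(j + 3)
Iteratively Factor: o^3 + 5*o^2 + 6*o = (o + 2)*(o^2 + 3*o) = (o + 2)*(o + 3)*(o)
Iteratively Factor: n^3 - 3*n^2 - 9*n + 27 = (n - 3)*(n^2 - 9) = (n - 3)^2*(n + 3)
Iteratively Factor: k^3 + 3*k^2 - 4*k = (k + 4)*(k^2 - k) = k*(k + 4)*(k - 1)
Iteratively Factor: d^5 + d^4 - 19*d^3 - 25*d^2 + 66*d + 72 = (d - 2)*(d^4 + 3*d^3 - 13*d^2 - 51*d - 36) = (d - 2)*(d + 1)*(d^3 + 2*d^2 - 15*d - 36) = (d - 2)*(d + 1)*(d + 3)*(d^2 - d - 12) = (d - 4)*(d - 2)*(d + 1)*(d + 3)*(d + 3)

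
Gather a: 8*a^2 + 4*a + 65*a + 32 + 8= 8*a^2 + 69*a + 40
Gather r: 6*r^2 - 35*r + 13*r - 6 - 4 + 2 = 6*r^2 - 22*r - 8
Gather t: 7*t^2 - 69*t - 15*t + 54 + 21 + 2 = 7*t^2 - 84*t + 77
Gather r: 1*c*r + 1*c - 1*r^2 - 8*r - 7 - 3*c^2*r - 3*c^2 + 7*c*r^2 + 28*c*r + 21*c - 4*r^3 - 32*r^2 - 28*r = -3*c^2 + 22*c - 4*r^3 + r^2*(7*c - 33) + r*(-3*c^2 + 29*c - 36) - 7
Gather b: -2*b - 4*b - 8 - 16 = -6*b - 24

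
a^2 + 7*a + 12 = (a + 3)*(a + 4)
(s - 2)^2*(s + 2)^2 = s^4 - 8*s^2 + 16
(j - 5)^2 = j^2 - 10*j + 25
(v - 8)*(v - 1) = v^2 - 9*v + 8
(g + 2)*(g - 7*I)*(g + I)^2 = g^4 + 2*g^3 - 5*I*g^3 + 13*g^2 - 10*I*g^2 + 26*g + 7*I*g + 14*I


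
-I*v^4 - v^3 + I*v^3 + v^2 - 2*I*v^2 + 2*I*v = v*(v - 1)*(v - 2*I)*(-I*v + 1)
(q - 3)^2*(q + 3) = q^3 - 3*q^2 - 9*q + 27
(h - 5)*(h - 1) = h^2 - 6*h + 5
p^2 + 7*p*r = p*(p + 7*r)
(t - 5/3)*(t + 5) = t^2 + 10*t/3 - 25/3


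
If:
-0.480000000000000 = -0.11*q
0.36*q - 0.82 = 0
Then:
No Solution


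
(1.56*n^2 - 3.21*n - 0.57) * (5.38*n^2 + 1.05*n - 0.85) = 8.3928*n^4 - 15.6318*n^3 - 7.7631*n^2 + 2.13*n + 0.4845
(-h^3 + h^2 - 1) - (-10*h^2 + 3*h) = -h^3 + 11*h^2 - 3*h - 1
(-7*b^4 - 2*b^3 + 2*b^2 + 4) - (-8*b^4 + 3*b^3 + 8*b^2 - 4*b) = b^4 - 5*b^3 - 6*b^2 + 4*b + 4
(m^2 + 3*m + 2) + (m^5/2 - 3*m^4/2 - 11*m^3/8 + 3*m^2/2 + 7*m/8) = m^5/2 - 3*m^4/2 - 11*m^3/8 + 5*m^2/2 + 31*m/8 + 2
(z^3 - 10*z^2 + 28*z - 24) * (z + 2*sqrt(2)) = z^4 - 10*z^3 + 2*sqrt(2)*z^3 - 20*sqrt(2)*z^2 + 28*z^2 - 24*z + 56*sqrt(2)*z - 48*sqrt(2)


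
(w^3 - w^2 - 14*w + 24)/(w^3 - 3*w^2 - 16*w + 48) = (w - 2)/(w - 4)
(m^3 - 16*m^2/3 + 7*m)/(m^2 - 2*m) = (m^2 - 16*m/3 + 7)/(m - 2)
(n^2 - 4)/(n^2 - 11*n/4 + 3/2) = 4*(n + 2)/(4*n - 3)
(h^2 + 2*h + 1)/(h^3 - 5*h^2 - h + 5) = (h + 1)/(h^2 - 6*h + 5)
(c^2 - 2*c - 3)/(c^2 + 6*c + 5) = (c - 3)/(c + 5)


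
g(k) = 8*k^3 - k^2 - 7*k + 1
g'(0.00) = -7.00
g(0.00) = 1.00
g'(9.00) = 1919.00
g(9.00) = 5689.00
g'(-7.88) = 1499.03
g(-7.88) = -3920.37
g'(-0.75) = 8.00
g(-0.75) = 2.31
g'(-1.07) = 22.62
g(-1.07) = -2.46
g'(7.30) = 1257.36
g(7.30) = 3008.75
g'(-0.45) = -1.24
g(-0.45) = 3.22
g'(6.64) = 1037.87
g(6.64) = 2252.47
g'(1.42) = 38.55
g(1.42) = 11.95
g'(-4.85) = 567.24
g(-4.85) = -901.25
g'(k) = 24*k^2 - 2*k - 7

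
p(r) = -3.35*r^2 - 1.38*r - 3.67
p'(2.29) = -16.72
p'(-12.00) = 79.02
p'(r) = -6.7*r - 1.38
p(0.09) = -3.82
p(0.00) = -3.67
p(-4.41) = -62.74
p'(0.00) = -1.38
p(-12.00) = -469.51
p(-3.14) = -32.37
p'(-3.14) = 19.66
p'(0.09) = -1.98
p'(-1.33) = 7.53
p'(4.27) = -29.99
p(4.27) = -70.64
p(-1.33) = -7.76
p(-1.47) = -8.88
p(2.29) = -24.40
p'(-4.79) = 30.71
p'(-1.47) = 8.47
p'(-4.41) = 28.17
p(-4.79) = -73.92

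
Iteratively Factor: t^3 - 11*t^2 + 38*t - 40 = (t - 2)*(t^2 - 9*t + 20) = (t - 5)*(t - 2)*(t - 4)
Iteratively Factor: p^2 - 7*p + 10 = (p - 2)*(p - 5)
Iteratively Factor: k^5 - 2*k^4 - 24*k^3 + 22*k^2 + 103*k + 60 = (k + 1)*(k^4 - 3*k^3 - 21*k^2 + 43*k + 60) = (k + 1)*(k + 4)*(k^3 - 7*k^2 + 7*k + 15) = (k - 5)*(k + 1)*(k + 4)*(k^2 - 2*k - 3) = (k - 5)*(k + 1)^2*(k + 4)*(k - 3)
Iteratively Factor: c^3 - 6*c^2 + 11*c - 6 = (c - 1)*(c^2 - 5*c + 6) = (c - 2)*(c - 1)*(c - 3)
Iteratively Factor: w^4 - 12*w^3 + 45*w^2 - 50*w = (w - 2)*(w^3 - 10*w^2 + 25*w) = (w - 5)*(w - 2)*(w^2 - 5*w) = w*(w - 5)*(w - 2)*(w - 5)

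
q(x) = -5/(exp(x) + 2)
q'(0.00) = 0.56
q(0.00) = -1.67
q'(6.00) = 0.01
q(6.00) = -0.01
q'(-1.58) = 0.21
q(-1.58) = -2.27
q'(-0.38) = 0.47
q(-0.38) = -1.86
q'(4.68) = 0.04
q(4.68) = -0.05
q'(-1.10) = 0.31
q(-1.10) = -2.14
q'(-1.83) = 0.17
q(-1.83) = -2.31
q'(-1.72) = 0.19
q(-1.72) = -2.29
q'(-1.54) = 0.22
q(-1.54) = -2.26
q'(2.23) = 0.36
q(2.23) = -0.44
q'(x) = 5*exp(x)/(exp(x) + 2)^2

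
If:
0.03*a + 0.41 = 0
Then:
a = -13.67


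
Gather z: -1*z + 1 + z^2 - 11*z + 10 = z^2 - 12*z + 11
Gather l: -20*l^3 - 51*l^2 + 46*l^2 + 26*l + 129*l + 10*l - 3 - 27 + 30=-20*l^3 - 5*l^2 + 165*l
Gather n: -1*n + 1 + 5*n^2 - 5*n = 5*n^2 - 6*n + 1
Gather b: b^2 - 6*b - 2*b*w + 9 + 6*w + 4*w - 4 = b^2 + b*(-2*w - 6) + 10*w + 5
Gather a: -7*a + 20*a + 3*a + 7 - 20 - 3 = 16*a - 16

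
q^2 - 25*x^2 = (q - 5*x)*(q + 5*x)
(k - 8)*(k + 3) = k^2 - 5*k - 24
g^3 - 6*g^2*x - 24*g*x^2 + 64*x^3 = (g - 8*x)*(g - 2*x)*(g + 4*x)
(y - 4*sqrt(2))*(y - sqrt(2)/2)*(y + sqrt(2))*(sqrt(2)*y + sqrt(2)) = sqrt(2)*y^4 - 7*y^3 + sqrt(2)*y^3 - 5*sqrt(2)*y^2 - 7*y^2 - 5*sqrt(2)*y + 8*y + 8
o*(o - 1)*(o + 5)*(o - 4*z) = o^4 - 4*o^3*z + 4*o^3 - 16*o^2*z - 5*o^2 + 20*o*z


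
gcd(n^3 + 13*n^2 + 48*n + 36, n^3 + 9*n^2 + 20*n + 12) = n^2 + 7*n + 6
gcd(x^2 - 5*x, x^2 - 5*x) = x^2 - 5*x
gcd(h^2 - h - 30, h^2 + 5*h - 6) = 1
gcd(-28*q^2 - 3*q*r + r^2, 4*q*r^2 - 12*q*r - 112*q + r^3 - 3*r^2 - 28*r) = 4*q + r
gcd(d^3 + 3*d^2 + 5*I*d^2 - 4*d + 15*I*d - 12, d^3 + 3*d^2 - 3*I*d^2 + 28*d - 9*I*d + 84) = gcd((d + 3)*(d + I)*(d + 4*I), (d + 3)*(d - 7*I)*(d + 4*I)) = d^2 + d*(3 + 4*I) + 12*I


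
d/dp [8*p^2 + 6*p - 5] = 16*p + 6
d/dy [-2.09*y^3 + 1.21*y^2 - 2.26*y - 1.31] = -6.27*y^2 + 2.42*y - 2.26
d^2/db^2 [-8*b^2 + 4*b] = -16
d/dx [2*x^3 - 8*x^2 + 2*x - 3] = 6*x^2 - 16*x + 2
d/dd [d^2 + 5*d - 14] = 2*d + 5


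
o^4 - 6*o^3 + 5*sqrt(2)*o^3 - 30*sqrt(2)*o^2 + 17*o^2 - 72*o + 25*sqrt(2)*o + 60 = (o - 5)*(o - 1)*(o + 2*sqrt(2))*(o + 3*sqrt(2))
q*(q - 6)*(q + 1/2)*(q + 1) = q^4 - 9*q^3/2 - 17*q^2/2 - 3*q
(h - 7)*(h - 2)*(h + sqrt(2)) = h^3 - 9*h^2 + sqrt(2)*h^2 - 9*sqrt(2)*h + 14*h + 14*sqrt(2)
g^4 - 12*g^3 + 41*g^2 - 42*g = g*(g - 7)*(g - 3)*(g - 2)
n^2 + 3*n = n*(n + 3)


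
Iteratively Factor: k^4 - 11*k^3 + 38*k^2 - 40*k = (k - 5)*(k^3 - 6*k^2 + 8*k) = (k - 5)*(k - 4)*(k^2 - 2*k) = (k - 5)*(k - 4)*(k - 2)*(k)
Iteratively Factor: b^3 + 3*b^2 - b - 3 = (b + 1)*(b^2 + 2*b - 3) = (b + 1)*(b + 3)*(b - 1)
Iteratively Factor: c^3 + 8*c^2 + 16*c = (c + 4)*(c^2 + 4*c) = (c + 4)^2*(c)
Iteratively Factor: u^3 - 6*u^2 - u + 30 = (u - 5)*(u^2 - u - 6) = (u - 5)*(u - 3)*(u + 2)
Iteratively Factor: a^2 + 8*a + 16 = (a + 4)*(a + 4)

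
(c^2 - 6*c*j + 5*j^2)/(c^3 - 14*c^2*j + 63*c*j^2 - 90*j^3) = (c - j)/(c^2 - 9*c*j + 18*j^2)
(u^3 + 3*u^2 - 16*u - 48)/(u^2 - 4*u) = u + 7 + 12/u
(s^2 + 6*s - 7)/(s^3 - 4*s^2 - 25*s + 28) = (s + 7)/(s^2 - 3*s - 28)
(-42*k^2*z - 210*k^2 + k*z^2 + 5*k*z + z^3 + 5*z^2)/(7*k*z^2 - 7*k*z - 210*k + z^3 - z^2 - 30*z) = (-6*k + z)/(z - 6)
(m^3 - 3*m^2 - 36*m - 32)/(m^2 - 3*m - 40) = (m^2 + 5*m + 4)/(m + 5)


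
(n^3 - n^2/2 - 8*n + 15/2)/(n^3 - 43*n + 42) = (n^2 + n/2 - 15/2)/(n^2 + n - 42)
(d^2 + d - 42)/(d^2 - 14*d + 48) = (d + 7)/(d - 8)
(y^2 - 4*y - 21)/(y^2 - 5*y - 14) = (y + 3)/(y + 2)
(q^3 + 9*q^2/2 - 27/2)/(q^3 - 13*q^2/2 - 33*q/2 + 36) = (q + 3)/(q - 8)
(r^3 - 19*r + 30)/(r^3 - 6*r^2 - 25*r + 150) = (r^2 - 5*r + 6)/(r^2 - 11*r + 30)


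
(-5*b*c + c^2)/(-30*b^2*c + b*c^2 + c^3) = 1/(6*b + c)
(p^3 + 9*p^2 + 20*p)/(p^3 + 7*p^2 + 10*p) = (p + 4)/(p + 2)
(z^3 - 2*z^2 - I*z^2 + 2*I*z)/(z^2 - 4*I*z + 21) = z*(z^2 - 2*z - I*z + 2*I)/(z^2 - 4*I*z + 21)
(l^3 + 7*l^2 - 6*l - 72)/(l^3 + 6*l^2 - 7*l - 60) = (l + 6)/(l + 5)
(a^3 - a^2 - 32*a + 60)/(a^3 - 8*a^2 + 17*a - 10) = (a + 6)/(a - 1)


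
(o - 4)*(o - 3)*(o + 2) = o^3 - 5*o^2 - 2*o + 24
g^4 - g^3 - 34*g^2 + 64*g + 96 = (g - 4)^2*(g + 1)*(g + 6)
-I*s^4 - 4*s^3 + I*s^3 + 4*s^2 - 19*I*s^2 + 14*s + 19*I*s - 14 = (s - 7*I)*(s + I)*(s + 2*I)*(-I*s + I)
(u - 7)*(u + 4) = u^2 - 3*u - 28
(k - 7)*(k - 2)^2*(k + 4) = k^4 - 7*k^3 - 12*k^2 + 100*k - 112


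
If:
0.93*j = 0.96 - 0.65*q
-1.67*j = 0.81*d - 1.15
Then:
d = 1.44099296429046*q - 0.708482676224612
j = 1.03225806451613 - 0.698924731182796*q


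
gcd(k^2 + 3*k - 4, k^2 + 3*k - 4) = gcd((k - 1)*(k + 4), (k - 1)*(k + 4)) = k^2 + 3*k - 4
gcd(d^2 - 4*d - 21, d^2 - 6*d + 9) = 1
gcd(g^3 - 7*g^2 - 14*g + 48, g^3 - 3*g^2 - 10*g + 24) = g^2 + g - 6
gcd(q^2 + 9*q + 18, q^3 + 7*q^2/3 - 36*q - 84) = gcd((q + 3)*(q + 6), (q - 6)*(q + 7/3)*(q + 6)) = q + 6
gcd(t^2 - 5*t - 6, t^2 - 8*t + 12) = t - 6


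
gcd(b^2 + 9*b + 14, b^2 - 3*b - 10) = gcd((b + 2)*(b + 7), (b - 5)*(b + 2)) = b + 2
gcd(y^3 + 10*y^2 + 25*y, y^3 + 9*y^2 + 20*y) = y^2 + 5*y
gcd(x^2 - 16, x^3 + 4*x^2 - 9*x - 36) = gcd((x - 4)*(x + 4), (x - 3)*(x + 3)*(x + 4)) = x + 4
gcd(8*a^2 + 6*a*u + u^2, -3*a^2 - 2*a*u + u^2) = 1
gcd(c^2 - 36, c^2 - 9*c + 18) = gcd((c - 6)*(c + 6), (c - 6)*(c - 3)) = c - 6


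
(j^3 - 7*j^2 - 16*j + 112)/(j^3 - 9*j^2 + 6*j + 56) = (j + 4)/(j + 2)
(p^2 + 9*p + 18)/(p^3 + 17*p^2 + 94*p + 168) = (p + 3)/(p^2 + 11*p + 28)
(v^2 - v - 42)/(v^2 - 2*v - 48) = (v - 7)/(v - 8)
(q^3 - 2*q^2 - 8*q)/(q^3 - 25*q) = (q^2 - 2*q - 8)/(q^2 - 25)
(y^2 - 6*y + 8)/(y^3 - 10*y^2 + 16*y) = (y - 4)/(y*(y - 8))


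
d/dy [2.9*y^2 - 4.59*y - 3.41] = 5.8*y - 4.59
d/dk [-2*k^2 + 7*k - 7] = 7 - 4*k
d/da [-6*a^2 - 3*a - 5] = -12*a - 3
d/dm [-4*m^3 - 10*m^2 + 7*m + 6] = -12*m^2 - 20*m + 7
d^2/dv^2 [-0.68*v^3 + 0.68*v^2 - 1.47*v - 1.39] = 1.36 - 4.08*v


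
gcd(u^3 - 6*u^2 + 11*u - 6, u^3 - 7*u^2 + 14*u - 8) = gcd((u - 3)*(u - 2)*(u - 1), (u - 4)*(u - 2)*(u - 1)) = u^2 - 3*u + 2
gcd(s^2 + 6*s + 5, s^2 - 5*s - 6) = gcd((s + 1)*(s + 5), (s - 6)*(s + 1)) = s + 1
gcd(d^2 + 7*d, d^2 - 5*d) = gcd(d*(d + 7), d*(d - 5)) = d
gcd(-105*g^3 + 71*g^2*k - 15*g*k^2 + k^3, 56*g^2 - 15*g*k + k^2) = 7*g - k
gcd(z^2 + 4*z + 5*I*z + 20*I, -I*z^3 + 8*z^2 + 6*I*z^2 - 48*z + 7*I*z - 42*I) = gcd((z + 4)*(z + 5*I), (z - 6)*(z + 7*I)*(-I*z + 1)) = 1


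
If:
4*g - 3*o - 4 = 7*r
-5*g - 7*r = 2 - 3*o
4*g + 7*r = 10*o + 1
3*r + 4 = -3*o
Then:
No Solution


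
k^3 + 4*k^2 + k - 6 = (k - 1)*(k + 2)*(k + 3)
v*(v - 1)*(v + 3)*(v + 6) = v^4 + 8*v^3 + 9*v^2 - 18*v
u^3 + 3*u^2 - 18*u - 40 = (u - 4)*(u + 2)*(u + 5)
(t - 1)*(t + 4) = t^2 + 3*t - 4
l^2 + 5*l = l*(l + 5)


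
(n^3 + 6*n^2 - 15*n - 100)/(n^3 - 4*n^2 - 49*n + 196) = (n^2 + 10*n + 25)/(n^2 - 49)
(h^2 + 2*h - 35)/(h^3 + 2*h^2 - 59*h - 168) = (h - 5)/(h^2 - 5*h - 24)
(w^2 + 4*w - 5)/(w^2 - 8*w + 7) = (w + 5)/(w - 7)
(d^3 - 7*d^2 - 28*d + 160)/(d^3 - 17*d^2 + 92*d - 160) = (d + 5)/(d - 5)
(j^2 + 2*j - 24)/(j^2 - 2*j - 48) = (j - 4)/(j - 8)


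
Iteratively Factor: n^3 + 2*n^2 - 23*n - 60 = (n - 5)*(n^2 + 7*n + 12) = (n - 5)*(n + 3)*(n + 4)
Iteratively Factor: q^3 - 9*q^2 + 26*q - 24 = (q - 4)*(q^2 - 5*q + 6) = (q - 4)*(q - 3)*(q - 2)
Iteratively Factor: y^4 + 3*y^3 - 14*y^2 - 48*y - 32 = (y + 1)*(y^3 + 2*y^2 - 16*y - 32) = (y + 1)*(y + 4)*(y^2 - 2*y - 8) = (y - 4)*(y + 1)*(y + 4)*(y + 2)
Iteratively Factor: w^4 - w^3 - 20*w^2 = (w - 5)*(w^3 + 4*w^2) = (w - 5)*(w + 4)*(w^2) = w*(w - 5)*(w + 4)*(w)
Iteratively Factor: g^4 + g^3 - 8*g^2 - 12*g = (g - 3)*(g^3 + 4*g^2 + 4*g) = (g - 3)*(g + 2)*(g^2 + 2*g) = g*(g - 3)*(g + 2)*(g + 2)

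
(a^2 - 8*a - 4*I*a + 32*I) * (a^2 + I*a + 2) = a^4 - 8*a^3 - 3*I*a^3 + 6*a^2 + 24*I*a^2 - 48*a - 8*I*a + 64*I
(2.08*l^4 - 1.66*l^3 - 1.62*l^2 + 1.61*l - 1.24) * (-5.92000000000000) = -12.3136*l^4 + 9.8272*l^3 + 9.5904*l^2 - 9.5312*l + 7.3408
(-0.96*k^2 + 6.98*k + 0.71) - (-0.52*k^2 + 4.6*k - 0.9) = -0.44*k^2 + 2.38*k + 1.61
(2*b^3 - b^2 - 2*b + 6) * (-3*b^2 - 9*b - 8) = -6*b^5 - 15*b^4 - b^3 + 8*b^2 - 38*b - 48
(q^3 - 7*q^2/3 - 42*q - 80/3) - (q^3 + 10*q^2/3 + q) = -17*q^2/3 - 43*q - 80/3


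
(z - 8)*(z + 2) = z^2 - 6*z - 16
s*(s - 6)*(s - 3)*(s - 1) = s^4 - 10*s^3 + 27*s^2 - 18*s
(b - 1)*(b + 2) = b^2 + b - 2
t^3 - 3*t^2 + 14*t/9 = t*(t - 7/3)*(t - 2/3)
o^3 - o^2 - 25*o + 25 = (o - 5)*(o - 1)*(o + 5)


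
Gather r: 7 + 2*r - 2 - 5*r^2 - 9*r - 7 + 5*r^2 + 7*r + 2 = 0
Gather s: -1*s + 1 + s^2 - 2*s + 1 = s^2 - 3*s + 2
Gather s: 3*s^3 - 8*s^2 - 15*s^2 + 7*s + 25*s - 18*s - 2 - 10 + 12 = 3*s^3 - 23*s^2 + 14*s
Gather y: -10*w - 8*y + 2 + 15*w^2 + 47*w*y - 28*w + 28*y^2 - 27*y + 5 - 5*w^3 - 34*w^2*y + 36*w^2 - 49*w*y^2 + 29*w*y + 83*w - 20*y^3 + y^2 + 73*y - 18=-5*w^3 + 51*w^2 + 45*w - 20*y^3 + y^2*(29 - 49*w) + y*(-34*w^2 + 76*w + 38) - 11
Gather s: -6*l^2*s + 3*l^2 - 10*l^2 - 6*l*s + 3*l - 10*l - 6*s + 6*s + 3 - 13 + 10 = -7*l^2 - 7*l + s*(-6*l^2 - 6*l)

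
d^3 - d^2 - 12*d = d*(d - 4)*(d + 3)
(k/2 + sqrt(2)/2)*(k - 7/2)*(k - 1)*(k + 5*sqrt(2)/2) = k^4/2 - 9*k^3/4 + 7*sqrt(2)*k^3/4 - 63*sqrt(2)*k^2/8 + 17*k^2/4 - 45*k/4 + 49*sqrt(2)*k/8 + 35/4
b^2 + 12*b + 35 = (b + 5)*(b + 7)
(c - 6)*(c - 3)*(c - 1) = c^3 - 10*c^2 + 27*c - 18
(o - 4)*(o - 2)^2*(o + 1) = o^4 - 7*o^3 + 12*o^2 + 4*o - 16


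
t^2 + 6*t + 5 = (t + 1)*(t + 5)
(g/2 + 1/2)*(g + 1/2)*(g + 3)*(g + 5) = g^4/2 + 19*g^3/4 + 55*g^2/4 + 53*g/4 + 15/4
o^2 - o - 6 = (o - 3)*(o + 2)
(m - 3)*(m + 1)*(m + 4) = m^3 + 2*m^2 - 11*m - 12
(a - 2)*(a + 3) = a^2 + a - 6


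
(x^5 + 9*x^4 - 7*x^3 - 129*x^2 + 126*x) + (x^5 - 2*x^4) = 2*x^5 + 7*x^4 - 7*x^3 - 129*x^2 + 126*x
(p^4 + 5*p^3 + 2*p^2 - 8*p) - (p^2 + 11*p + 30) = p^4 + 5*p^3 + p^2 - 19*p - 30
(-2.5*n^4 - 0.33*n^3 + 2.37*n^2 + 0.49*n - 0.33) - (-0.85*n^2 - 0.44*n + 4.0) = -2.5*n^4 - 0.33*n^3 + 3.22*n^2 + 0.93*n - 4.33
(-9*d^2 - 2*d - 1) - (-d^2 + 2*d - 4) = -8*d^2 - 4*d + 3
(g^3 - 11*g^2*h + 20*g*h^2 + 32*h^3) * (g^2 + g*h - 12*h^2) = g^5 - 10*g^4*h - 3*g^3*h^2 + 184*g^2*h^3 - 208*g*h^4 - 384*h^5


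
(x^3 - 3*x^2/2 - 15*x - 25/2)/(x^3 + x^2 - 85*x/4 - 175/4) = 2*(x + 1)/(2*x + 7)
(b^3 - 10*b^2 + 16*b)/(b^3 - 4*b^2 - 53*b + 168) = b*(b - 2)/(b^2 + 4*b - 21)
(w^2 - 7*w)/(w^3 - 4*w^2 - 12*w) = (7 - w)/(-w^2 + 4*w + 12)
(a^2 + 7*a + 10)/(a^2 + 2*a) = (a + 5)/a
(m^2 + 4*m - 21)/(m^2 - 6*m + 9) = (m + 7)/(m - 3)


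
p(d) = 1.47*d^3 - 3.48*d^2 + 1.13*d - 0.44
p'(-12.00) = 719.69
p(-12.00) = -3055.28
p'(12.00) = 552.65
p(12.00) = 2052.16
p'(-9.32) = 449.06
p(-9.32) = -1503.30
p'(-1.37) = 18.94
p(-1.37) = -12.30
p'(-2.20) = 37.79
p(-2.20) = -35.42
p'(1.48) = 0.49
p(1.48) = -1.62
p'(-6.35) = 223.15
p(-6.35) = -524.33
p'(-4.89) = 140.62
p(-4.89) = -261.07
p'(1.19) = -0.91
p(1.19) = -1.55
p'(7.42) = 192.29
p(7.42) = 416.87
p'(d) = 4.41*d^2 - 6.96*d + 1.13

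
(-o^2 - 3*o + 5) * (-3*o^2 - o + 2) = 3*o^4 + 10*o^3 - 14*o^2 - 11*o + 10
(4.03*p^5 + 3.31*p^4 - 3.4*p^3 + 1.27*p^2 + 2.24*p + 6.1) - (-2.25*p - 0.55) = 4.03*p^5 + 3.31*p^4 - 3.4*p^3 + 1.27*p^2 + 4.49*p + 6.65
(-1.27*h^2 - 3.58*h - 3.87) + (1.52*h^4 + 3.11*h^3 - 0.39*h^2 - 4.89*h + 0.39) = 1.52*h^4 + 3.11*h^3 - 1.66*h^2 - 8.47*h - 3.48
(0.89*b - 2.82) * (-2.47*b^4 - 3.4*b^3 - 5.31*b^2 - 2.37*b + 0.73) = -2.1983*b^5 + 3.9394*b^4 + 4.8621*b^3 + 12.8649*b^2 + 7.3331*b - 2.0586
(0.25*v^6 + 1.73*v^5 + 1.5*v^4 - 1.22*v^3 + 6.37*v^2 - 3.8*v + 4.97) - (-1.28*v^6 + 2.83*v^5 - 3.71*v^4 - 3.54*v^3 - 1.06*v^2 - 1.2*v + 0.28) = 1.53*v^6 - 1.1*v^5 + 5.21*v^4 + 2.32*v^3 + 7.43*v^2 - 2.6*v + 4.69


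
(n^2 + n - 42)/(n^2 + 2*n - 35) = (n - 6)/(n - 5)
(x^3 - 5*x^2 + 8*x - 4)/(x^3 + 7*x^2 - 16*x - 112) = (x^3 - 5*x^2 + 8*x - 4)/(x^3 + 7*x^2 - 16*x - 112)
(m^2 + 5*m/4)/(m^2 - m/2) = (4*m + 5)/(2*(2*m - 1))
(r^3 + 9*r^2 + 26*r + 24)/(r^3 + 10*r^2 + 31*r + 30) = (r + 4)/(r + 5)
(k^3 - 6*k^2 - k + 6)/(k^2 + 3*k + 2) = (k^2 - 7*k + 6)/(k + 2)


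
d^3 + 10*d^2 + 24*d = d*(d + 4)*(d + 6)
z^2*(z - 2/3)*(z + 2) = z^4 + 4*z^3/3 - 4*z^2/3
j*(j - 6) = j^2 - 6*j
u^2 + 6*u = u*(u + 6)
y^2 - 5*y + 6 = (y - 3)*(y - 2)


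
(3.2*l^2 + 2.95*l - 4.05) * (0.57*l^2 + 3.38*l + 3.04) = 1.824*l^4 + 12.4975*l^3 + 17.3905*l^2 - 4.721*l - 12.312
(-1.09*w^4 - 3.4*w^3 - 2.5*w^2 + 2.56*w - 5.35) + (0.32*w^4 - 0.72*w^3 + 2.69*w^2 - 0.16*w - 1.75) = -0.77*w^4 - 4.12*w^3 + 0.19*w^2 + 2.4*w - 7.1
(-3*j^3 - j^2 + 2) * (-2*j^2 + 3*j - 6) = 6*j^5 - 7*j^4 + 15*j^3 + 2*j^2 + 6*j - 12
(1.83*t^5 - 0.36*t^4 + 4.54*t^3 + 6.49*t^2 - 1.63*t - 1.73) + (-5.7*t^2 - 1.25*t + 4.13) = 1.83*t^5 - 0.36*t^4 + 4.54*t^3 + 0.79*t^2 - 2.88*t + 2.4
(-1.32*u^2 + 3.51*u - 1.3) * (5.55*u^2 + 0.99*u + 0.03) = -7.326*u^4 + 18.1737*u^3 - 3.7797*u^2 - 1.1817*u - 0.039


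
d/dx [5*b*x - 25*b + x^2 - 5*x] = 5*b + 2*x - 5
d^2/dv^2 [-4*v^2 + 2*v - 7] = -8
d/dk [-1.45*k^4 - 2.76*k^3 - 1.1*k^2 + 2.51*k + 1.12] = -5.8*k^3 - 8.28*k^2 - 2.2*k + 2.51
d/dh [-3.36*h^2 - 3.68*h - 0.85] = -6.72*h - 3.68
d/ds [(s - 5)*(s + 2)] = 2*s - 3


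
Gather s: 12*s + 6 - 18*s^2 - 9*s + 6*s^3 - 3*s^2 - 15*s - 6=6*s^3 - 21*s^2 - 12*s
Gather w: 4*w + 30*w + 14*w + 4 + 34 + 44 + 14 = 48*w + 96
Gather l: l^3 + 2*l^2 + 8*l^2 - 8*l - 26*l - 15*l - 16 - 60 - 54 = l^3 + 10*l^2 - 49*l - 130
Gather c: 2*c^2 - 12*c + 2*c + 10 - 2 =2*c^2 - 10*c + 8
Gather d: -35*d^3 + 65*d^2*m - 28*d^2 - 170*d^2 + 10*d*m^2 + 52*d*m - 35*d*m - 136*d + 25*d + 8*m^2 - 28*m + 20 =-35*d^3 + d^2*(65*m - 198) + d*(10*m^2 + 17*m - 111) + 8*m^2 - 28*m + 20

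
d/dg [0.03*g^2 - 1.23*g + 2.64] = 0.06*g - 1.23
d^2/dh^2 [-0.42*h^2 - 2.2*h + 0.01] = -0.840000000000000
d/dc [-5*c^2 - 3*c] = -10*c - 3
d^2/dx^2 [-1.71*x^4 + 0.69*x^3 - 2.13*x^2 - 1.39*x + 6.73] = -20.52*x^2 + 4.14*x - 4.26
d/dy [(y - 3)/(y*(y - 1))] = (-y^2 + 6*y - 3)/(y^2*(y^2 - 2*y + 1))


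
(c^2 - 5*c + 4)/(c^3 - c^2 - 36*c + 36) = (c - 4)/(c^2 - 36)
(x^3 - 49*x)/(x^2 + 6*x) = (x^2 - 49)/(x + 6)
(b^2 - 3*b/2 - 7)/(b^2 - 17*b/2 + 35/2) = (b + 2)/(b - 5)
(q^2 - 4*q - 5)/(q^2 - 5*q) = (q + 1)/q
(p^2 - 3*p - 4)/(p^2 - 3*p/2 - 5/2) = 2*(p - 4)/(2*p - 5)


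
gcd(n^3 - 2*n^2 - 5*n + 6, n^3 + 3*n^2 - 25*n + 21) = n^2 - 4*n + 3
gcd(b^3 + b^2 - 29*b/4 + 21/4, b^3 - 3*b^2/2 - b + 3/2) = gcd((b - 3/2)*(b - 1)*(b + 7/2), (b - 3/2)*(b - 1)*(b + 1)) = b^2 - 5*b/2 + 3/2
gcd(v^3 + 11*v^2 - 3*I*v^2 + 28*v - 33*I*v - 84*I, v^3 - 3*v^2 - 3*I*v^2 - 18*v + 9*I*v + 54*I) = v - 3*I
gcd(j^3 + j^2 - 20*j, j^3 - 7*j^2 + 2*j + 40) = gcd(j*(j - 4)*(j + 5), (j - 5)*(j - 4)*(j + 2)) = j - 4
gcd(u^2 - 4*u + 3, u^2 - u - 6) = u - 3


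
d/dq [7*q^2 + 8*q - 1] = 14*q + 8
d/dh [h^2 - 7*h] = 2*h - 7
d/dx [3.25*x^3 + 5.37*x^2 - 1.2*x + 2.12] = 9.75*x^2 + 10.74*x - 1.2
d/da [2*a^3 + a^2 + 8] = 2*a*(3*a + 1)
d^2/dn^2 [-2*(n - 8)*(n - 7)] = -4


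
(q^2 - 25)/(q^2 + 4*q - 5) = (q - 5)/(q - 1)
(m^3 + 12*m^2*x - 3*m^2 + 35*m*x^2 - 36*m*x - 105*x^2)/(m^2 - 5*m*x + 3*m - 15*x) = (m^3 + 12*m^2*x - 3*m^2 + 35*m*x^2 - 36*m*x - 105*x^2)/(m^2 - 5*m*x + 3*m - 15*x)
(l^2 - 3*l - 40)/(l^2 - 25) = (l - 8)/(l - 5)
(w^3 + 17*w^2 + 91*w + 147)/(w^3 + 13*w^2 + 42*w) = (w^2 + 10*w + 21)/(w*(w + 6))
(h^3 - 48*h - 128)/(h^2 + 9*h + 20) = (h^2 - 4*h - 32)/(h + 5)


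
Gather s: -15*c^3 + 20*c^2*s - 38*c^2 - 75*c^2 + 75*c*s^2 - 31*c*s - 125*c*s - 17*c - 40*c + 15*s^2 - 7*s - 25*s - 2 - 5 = -15*c^3 - 113*c^2 - 57*c + s^2*(75*c + 15) + s*(20*c^2 - 156*c - 32) - 7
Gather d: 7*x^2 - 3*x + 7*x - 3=7*x^2 + 4*x - 3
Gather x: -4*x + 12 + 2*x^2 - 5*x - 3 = 2*x^2 - 9*x + 9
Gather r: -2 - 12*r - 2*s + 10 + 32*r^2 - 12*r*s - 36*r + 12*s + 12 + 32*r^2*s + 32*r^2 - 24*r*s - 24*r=r^2*(32*s + 64) + r*(-36*s - 72) + 10*s + 20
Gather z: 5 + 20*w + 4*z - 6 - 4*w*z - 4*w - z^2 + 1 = 16*w - z^2 + z*(4 - 4*w)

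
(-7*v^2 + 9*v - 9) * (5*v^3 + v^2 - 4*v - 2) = -35*v^5 + 38*v^4 - 8*v^3 - 31*v^2 + 18*v + 18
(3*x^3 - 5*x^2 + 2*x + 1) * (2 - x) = -3*x^4 + 11*x^3 - 12*x^2 + 3*x + 2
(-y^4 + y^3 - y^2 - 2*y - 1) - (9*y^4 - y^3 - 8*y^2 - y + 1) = -10*y^4 + 2*y^3 + 7*y^2 - y - 2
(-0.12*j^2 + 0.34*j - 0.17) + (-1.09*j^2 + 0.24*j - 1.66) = -1.21*j^2 + 0.58*j - 1.83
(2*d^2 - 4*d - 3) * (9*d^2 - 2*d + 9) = 18*d^4 - 40*d^3 - d^2 - 30*d - 27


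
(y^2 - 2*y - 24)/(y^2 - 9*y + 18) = (y + 4)/(y - 3)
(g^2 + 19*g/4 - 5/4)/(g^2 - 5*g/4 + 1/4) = (g + 5)/(g - 1)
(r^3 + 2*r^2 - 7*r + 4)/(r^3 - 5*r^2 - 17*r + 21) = (r^2 + 3*r - 4)/(r^2 - 4*r - 21)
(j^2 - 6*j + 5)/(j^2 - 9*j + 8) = (j - 5)/(j - 8)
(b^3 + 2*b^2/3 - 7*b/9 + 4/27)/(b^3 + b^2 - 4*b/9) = (b - 1/3)/b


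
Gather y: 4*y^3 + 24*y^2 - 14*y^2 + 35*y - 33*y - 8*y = 4*y^3 + 10*y^2 - 6*y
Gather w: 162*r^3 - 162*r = 162*r^3 - 162*r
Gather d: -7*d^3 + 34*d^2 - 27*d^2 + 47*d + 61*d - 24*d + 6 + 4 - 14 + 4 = -7*d^3 + 7*d^2 + 84*d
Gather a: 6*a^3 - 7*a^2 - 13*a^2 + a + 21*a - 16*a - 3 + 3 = 6*a^3 - 20*a^2 + 6*a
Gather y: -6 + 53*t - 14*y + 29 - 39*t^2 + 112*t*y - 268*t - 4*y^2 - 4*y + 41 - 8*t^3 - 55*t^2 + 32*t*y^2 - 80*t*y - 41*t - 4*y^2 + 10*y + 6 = -8*t^3 - 94*t^2 - 256*t + y^2*(32*t - 8) + y*(32*t - 8) + 70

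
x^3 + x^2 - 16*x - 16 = (x - 4)*(x + 1)*(x + 4)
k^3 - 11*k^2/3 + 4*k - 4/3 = (k - 2)*(k - 1)*(k - 2/3)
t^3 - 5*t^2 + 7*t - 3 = (t - 3)*(t - 1)^2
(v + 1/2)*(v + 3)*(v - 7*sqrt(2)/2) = v^3 - 7*sqrt(2)*v^2/2 + 7*v^2/2 - 49*sqrt(2)*v/4 + 3*v/2 - 21*sqrt(2)/4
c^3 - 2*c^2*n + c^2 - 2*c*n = c*(c + 1)*(c - 2*n)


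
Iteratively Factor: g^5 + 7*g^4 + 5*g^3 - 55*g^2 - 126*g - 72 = (g + 2)*(g^4 + 5*g^3 - 5*g^2 - 45*g - 36) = (g + 1)*(g + 2)*(g^3 + 4*g^2 - 9*g - 36) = (g + 1)*(g + 2)*(g + 3)*(g^2 + g - 12) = (g + 1)*(g + 2)*(g + 3)*(g + 4)*(g - 3)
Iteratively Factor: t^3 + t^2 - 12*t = (t + 4)*(t^2 - 3*t) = (t - 3)*(t + 4)*(t)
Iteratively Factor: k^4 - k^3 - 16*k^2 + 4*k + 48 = (k + 2)*(k^3 - 3*k^2 - 10*k + 24) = (k - 2)*(k + 2)*(k^2 - k - 12) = (k - 2)*(k + 2)*(k + 3)*(k - 4)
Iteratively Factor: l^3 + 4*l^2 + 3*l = (l + 3)*(l^2 + l) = l*(l + 3)*(l + 1)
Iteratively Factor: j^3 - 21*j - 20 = (j + 1)*(j^2 - j - 20) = (j - 5)*(j + 1)*(j + 4)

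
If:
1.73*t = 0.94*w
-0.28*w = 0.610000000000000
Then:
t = -1.18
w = -2.18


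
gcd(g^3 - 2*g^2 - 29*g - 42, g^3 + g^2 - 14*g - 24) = g^2 + 5*g + 6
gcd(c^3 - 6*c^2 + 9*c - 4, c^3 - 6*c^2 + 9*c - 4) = c^3 - 6*c^2 + 9*c - 4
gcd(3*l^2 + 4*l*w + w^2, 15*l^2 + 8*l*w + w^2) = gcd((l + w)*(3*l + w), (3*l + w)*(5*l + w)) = 3*l + w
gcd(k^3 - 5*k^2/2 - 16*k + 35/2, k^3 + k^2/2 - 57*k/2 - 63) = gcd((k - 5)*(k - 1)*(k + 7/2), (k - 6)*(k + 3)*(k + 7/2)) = k + 7/2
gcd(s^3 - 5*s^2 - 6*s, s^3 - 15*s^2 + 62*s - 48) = s - 6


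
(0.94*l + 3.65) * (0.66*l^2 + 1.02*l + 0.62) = 0.6204*l^3 + 3.3678*l^2 + 4.3058*l + 2.263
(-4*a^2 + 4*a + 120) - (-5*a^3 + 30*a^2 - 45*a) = 5*a^3 - 34*a^2 + 49*a + 120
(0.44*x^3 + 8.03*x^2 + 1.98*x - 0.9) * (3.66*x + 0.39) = 1.6104*x^4 + 29.5614*x^3 + 10.3785*x^2 - 2.5218*x - 0.351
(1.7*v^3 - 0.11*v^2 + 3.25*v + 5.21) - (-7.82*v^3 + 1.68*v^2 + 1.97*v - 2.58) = 9.52*v^3 - 1.79*v^2 + 1.28*v + 7.79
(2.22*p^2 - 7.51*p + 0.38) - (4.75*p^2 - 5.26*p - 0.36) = -2.53*p^2 - 2.25*p + 0.74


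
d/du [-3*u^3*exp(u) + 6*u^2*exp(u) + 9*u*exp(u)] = 3*(-u^3 - u^2 + 7*u + 3)*exp(u)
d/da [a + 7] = 1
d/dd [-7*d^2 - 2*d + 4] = -14*d - 2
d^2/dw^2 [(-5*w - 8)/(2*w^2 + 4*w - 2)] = (-4*(w + 1)^2*(5*w + 8) + 3*(5*w + 6)*(w^2 + 2*w - 1))/(w^2 + 2*w - 1)^3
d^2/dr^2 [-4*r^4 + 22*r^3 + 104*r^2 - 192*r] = -48*r^2 + 132*r + 208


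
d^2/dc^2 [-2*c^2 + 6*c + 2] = -4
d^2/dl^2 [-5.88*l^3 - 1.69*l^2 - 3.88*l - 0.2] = -35.28*l - 3.38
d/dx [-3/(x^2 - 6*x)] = 6*(x - 3)/(x^2*(x - 6)^2)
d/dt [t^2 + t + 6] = 2*t + 1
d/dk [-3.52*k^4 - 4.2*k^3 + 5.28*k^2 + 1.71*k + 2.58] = -14.08*k^3 - 12.6*k^2 + 10.56*k + 1.71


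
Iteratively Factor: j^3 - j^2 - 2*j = (j + 1)*(j^2 - 2*j) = j*(j + 1)*(j - 2)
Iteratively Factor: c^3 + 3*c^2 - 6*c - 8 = (c - 2)*(c^2 + 5*c + 4) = (c - 2)*(c + 4)*(c + 1)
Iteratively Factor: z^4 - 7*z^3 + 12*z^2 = (z)*(z^3 - 7*z^2 + 12*z) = z*(z - 4)*(z^2 - 3*z) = z^2*(z - 4)*(z - 3)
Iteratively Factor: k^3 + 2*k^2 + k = (k + 1)*(k^2 + k) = (k + 1)^2*(k)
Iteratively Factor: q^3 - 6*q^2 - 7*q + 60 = (q - 4)*(q^2 - 2*q - 15) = (q - 5)*(q - 4)*(q + 3)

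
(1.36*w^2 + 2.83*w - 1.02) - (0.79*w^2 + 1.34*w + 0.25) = 0.57*w^2 + 1.49*w - 1.27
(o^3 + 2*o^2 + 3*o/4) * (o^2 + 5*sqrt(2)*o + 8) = o^5 + 2*o^4 + 5*sqrt(2)*o^4 + 35*o^3/4 + 10*sqrt(2)*o^3 + 15*sqrt(2)*o^2/4 + 16*o^2 + 6*o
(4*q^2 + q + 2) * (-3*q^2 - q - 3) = -12*q^4 - 7*q^3 - 19*q^2 - 5*q - 6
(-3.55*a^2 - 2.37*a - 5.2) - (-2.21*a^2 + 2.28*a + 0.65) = -1.34*a^2 - 4.65*a - 5.85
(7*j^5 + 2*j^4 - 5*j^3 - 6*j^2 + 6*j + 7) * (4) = 28*j^5 + 8*j^4 - 20*j^3 - 24*j^2 + 24*j + 28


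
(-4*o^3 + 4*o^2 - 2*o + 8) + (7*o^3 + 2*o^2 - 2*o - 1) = 3*o^3 + 6*o^2 - 4*o + 7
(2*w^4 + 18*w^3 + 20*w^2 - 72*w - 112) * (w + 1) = 2*w^5 + 20*w^4 + 38*w^3 - 52*w^2 - 184*w - 112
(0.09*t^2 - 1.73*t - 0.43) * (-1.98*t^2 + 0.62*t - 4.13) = -0.1782*t^4 + 3.4812*t^3 - 0.5929*t^2 + 6.8783*t + 1.7759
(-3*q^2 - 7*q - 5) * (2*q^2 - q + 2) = -6*q^4 - 11*q^3 - 9*q^2 - 9*q - 10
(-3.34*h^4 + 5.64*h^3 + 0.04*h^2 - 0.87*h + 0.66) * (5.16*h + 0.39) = -17.2344*h^5 + 27.7998*h^4 + 2.406*h^3 - 4.4736*h^2 + 3.0663*h + 0.2574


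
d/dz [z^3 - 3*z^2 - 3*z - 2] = 3*z^2 - 6*z - 3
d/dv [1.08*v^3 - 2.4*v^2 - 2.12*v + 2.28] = 3.24*v^2 - 4.8*v - 2.12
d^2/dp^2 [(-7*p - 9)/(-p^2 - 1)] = 2*(4*p^2*(7*p + 9) - 3*(7*p + 3)*(p^2 + 1))/(p^2 + 1)^3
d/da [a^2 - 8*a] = 2*a - 8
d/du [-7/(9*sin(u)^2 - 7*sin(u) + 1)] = 7*(18*sin(u) - 7)*cos(u)/(9*sin(u)^2 - 7*sin(u) + 1)^2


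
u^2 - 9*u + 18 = (u - 6)*(u - 3)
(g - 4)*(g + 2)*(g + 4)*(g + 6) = g^4 + 8*g^3 - 4*g^2 - 128*g - 192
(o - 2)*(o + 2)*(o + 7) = o^3 + 7*o^2 - 4*o - 28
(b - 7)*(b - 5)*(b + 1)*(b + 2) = b^4 - 9*b^3 + b^2 + 81*b + 70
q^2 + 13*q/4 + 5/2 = (q + 5/4)*(q + 2)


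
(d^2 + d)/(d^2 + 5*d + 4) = d/(d + 4)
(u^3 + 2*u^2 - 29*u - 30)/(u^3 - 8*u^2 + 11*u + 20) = (u + 6)/(u - 4)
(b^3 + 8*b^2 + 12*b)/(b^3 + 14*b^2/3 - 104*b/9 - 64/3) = 9*b*(b + 2)/(9*b^2 - 12*b - 32)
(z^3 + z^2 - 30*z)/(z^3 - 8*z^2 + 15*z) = (z + 6)/(z - 3)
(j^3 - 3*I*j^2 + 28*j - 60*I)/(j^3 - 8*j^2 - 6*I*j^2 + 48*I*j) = (j^2 + 3*I*j + 10)/(j*(j - 8))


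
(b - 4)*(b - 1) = b^2 - 5*b + 4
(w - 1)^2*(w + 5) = w^3 + 3*w^2 - 9*w + 5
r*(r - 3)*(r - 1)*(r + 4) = r^4 - 13*r^2 + 12*r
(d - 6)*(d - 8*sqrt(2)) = d^2 - 8*sqrt(2)*d - 6*d + 48*sqrt(2)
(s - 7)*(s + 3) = s^2 - 4*s - 21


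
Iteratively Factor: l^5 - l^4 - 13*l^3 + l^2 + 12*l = (l - 1)*(l^4 - 13*l^2 - 12*l) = (l - 1)*(l + 3)*(l^3 - 3*l^2 - 4*l) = l*(l - 1)*(l + 3)*(l^2 - 3*l - 4) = l*(l - 4)*(l - 1)*(l + 3)*(l + 1)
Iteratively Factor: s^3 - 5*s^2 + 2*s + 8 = (s - 4)*(s^2 - s - 2) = (s - 4)*(s - 2)*(s + 1)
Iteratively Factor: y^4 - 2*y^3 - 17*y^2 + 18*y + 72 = (y - 3)*(y^3 + y^2 - 14*y - 24) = (y - 3)*(y + 2)*(y^2 - y - 12) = (y - 4)*(y - 3)*(y + 2)*(y + 3)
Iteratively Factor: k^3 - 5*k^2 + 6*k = (k - 3)*(k^2 - 2*k) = k*(k - 3)*(k - 2)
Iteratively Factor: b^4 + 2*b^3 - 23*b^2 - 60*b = (b)*(b^3 + 2*b^2 - 23*b - 60) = b*(b + 3)*(b^2 - b - 20) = b*(b + 3)*(b + 4)*(b - 5)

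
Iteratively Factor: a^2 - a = (a)*(a - 1)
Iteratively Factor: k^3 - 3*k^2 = (k - 3)*(k^2) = k*(k - 3)*(k)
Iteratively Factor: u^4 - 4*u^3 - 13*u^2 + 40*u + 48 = (u - 4)*(u^3 - 13*u - 12) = (u - 4)*(u + 3)*(u^2 - 3*u - 4) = (u - 4)^2*(u + 3)*(u + 1)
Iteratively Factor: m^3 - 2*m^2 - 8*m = (m - 4)*(m^2 + 2*m) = m*(m - 4)*(m + 2)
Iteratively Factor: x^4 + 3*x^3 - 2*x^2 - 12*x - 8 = (x + 2)*(x^3 + x^2 - 4*x - 4) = (x + 1)*(x + 2)*(x^2 - 4) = (x - 2)*(x + 1)*(x + 2)*(x + 2)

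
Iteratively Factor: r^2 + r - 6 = (r - 2)*(r + 3)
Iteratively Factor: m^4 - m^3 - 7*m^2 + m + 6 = (m - 1)*(m^3 - 7*m - 6) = (m - 3)*(m - 1)*(m^2 + 3*m + 2) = (m - 3)*(m - 1)*(m + 1)*(m + 2)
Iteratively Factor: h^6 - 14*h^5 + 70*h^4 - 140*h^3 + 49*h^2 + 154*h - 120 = (h - 1)*(h^5 - 13*h^4 + 57*h^3 - 83*h^2 - 34*h + 120) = (h - 2)*(h - 1)*(h^4 - 11*h^3 + 35*h^2 - 13*h - 60) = (h - 5)*(h - 2)*(h - 1)*(h^3 - 6*h^2 + 5*h + 12) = (h - 5)*(h - 4)*(h - 2)*(h - 1)*(h^2 - 2*h - 3) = (h - 5)*(h - 4)*(h - 3)*(h - 2)*(h - 1)*(h + 1)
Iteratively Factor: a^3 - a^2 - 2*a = (a - 2)*(a^2 + a) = (a - 2)*(a + 1)*(a)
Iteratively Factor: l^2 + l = (l)*(l + 1)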